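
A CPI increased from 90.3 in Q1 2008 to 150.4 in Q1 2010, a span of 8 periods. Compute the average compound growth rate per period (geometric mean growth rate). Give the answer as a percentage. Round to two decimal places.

6.58%

Growth factor = (150.4/90.3)^(1/8) = (1.665559)^(1/8) = 1.065847
Growth rate = 1.065847 − 1 = 0.065847 = 6.5847%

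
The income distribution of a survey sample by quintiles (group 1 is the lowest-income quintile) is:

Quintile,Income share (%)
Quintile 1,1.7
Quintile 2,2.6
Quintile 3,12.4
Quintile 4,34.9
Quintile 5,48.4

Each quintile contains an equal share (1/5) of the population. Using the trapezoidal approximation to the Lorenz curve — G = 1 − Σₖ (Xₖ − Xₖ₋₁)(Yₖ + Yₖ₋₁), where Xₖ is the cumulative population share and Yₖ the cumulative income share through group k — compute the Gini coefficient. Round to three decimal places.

Cumulative income shares Yₖ: 0.0170, 0.0430, 0.1670, 0.5160, 1.0000
Σ (Xₖ−Xₖ₋₁)(Yₖ+Yₖ₋₁) = (1/5)(0.0170+0.0000) + (1/5)(0.0430+0.0170) + (1/5)(0.1670+0.0430) + (1/5)(0.5160+0.1670) + (1/5)(1.0000+0.5160)
  = 0.0034 + 0.0120 + 0.0420 + 0.1366 + 0.3032 = 0.4972
G = 1 − 0.4972 = 0.5028

0.503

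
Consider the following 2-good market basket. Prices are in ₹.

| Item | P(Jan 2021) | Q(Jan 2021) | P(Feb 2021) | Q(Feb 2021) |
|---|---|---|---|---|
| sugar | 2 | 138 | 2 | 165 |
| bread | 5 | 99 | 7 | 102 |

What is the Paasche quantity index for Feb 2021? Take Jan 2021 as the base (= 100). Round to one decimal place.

107.7

Paasche quantity index uses current-period prices as weights.
ΣP(Feb 2021)·Q(Feb 2021) = 2×165 + 7×102 = 330 + 714 = 1044
ΣP(Feb 2021)·Q(Jan 2021) = 2×138 + 7×99 = 276 + 693 = 969
Index = 1044 / 969 × 100 = 107.7399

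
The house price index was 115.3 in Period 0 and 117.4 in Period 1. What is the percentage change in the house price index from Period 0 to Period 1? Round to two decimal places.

1.82%

Change = (117.4 − 115.3) / 115.3 × 100
       = 2.1 / 115.3 × 100 = 1.8213%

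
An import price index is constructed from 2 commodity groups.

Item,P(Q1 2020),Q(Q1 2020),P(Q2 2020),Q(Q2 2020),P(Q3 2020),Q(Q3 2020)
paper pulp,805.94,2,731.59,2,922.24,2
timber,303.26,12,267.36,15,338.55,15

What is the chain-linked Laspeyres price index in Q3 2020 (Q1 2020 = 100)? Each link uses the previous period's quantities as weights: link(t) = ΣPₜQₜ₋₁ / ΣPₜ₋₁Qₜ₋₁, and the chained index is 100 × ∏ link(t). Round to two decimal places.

112.52

Link Q1 2020→Q2 2020:
ΣP(Q2 2020)Q(Q1 2020) = 731.59×2 + 267.36×12 = 1463.18 + 3208.32 = 4671.5
ΣP(Q1 2020)Q(Q1 2020) = 805.94×2 + 303.26×12 = 1611.88 + 3639.12 = 5251
link = 4671.5/5251 = 0.889640
Link Q2 2020→Q3 2020:
ΣP(Q3 2020)Q(Q2 2020) = 922.24×2 + 338.55×15 = 1844.48 + 5078.25 = 6922.73
ΣP(Q2 2020)Q(Q2 2020) = 731.59×2 + 267.36×15 = 1463.18 + 4010.4 = 5473.58
link = 6922.73/5473.58 = 1.264754
Chained index = 100 × 0.889640 × 1.264754 = 112.5175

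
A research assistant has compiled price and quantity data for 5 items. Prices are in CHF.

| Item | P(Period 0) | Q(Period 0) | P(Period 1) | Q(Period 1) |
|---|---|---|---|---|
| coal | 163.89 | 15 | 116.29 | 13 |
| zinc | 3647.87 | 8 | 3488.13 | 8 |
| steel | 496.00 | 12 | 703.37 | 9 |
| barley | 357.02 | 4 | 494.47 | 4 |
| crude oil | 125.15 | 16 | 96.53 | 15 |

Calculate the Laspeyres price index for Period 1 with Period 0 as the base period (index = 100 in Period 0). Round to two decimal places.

Laspeyres price index uses base-period quantities as weights.
ΣP(Period 1)·Q(Period 0) = 116.29×15 + 3488.13×8 + 703.37×12 + 494.47×4 + 96.53×16 = 1744.35 + 27905.04 + 8440.44 + 1977.88 + 1544.48 = 41612.19
ΣP(Period 0)·Q(Period 0) = 163.89×15 + 3647.87×8 + 496.00×12 + 357.02×4 + 125.15×16 = 2458.35 + 29182.96 + 5952 + 1428.08 + 2002.4 = 41023.79
Index = 41612.19 / 41023.79 × 100 = 101.4343

101.43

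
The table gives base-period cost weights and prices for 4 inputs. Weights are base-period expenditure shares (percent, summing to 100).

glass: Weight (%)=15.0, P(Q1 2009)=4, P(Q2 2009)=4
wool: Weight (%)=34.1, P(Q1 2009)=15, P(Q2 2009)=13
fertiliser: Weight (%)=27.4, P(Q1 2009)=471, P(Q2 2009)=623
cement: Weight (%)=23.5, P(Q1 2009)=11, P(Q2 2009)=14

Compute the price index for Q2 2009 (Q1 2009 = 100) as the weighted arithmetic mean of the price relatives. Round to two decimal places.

110.70

glass: 15.0 × (4/4) = 15.0 × 1.000000 = 15.0000
wool: 34.1 × (13/15) = 34.1 × 0.866667 = 29.5533
fertiliser: 27.4 × (623/471) = 27.4 × 1.322718 = 36.2425
cement: 23.5 × (14/11) = 23.5 × 1.272727 = 29.9091
Index = Σ wᵢ·(p₁ᵢ/p₀ᵢ) = 15.0000 + 29.5533 + 36.2425 + 29.9091 = 110.7049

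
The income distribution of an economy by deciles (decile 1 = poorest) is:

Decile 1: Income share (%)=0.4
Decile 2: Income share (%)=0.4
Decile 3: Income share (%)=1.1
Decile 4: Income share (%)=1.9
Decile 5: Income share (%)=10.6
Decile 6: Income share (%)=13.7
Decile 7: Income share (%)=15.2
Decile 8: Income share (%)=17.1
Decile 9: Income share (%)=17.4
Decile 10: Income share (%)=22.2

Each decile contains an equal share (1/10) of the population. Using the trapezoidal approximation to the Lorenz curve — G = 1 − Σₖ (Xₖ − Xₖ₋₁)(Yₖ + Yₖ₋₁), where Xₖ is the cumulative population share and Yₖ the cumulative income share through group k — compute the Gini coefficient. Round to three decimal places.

Cumulative income shares Yₖ: 0.0040, 0.0080, 0.0190, 0.0380, 0.1440, 0.2810, 0.4330, 0.6040, 0.7780, 1.0000
Σ (Xₖ−Xₖ₋₁)(Yₖ+Yₖ₋₁) = (1/10)(0.0040+0.0000) + (1/10)(0.0080+0.0040) + (1/10)(0.0190+0.0080) + (1/10)(0.0380+0.0190) + (1/10)(0.1440+0.0380) + (1/10)(0.2810+0.1440) + (1/10)(0.4330+0.2810) + (1/10)(0.6040+0.4330) + (1/10)(0.7780+0.6040) + (1/10)(1.0000+0.7780)
  = 0.0004 + 0.0012 + 0.0027 + 0.0057 + 0.0182 + 0.0425 + 0.0714 + 0.1037 + 0.1382 + 0.1778 = 0.5618
G = 1 − 0.5618 = 0.4382

0.438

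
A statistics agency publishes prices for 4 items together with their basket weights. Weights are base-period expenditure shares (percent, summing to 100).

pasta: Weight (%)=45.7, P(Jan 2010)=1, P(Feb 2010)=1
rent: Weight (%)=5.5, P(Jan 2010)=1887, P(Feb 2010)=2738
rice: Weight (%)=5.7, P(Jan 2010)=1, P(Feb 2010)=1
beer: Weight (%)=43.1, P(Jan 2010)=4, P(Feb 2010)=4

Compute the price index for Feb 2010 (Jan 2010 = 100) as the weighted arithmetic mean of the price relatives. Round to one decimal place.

pasta: 45.7 × (1/1) = 45.7 × 1.000000 = 45.7000
rent: 5.5 × (2738/1887) = 5.5 × 1.450980 = 7.9804
rice: 5.7 × (1/1) = 5.7 × 1.000000 = 5.7000
beer: 43.1 × (4/4) = 43.1 × 1.000000 = 43.1000
Index = Σ wᵢ·(p₁ᵢ/p₀ᵢ) = 45.7000 + 7.9804 + 5.7000 + 43.1000 = 102.4804

102.5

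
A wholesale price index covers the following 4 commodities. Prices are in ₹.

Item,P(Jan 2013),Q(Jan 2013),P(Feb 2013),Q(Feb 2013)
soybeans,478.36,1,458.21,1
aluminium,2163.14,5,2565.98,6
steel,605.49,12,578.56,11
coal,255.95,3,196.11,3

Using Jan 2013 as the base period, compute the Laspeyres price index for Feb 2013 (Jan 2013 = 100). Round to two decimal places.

Laspeyres price index uses base-period quantities as weights.
ΣP(Feb 2013)·Q(Jan 2013) = 458.21×1 + 2565.98×5 + 578.56×12 + 196.11×3 = 458.21 + 12829.9 + 6942.72 + 588.33 = 20819.16
ΣP(Jan 2013)·Q(Jan 2013) = 478.36×1 + 2163.14×5 + 605.49×12 + 255.95×3 = 478.36 + 10815.7 + 7265.88 + 767.85 = 19327.79
Index = 20819.16 / 19327.79 × 100 = 107.7162

107.72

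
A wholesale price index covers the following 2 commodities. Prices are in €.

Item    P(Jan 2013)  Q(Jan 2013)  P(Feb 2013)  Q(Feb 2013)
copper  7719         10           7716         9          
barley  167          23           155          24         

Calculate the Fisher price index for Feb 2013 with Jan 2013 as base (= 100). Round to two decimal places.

99.60

Laspeyres component (base-period weights):
ΣP(Feb 2013)Q(Jan 2013) = 7716×10 + 155×23 = 77160 + 3565 = 80725
ΣP(Jan 2013)Q(Jan 2013) = 7719×10 + 167×23 = 77190 + 3841 = 81031
L = 80725 / 81031 × 100 = 99.6224
Paasche component (current-period weights):
ΣP(Feb 2013)Q(Feb 2013) = 7716×9 + 155×24 = 69444 + 3720 = 73164
ΣP(Jan 2013)Q(Feb 2013) = 7719×9 + 167×24 = 69471 + 4008 = 73479
P = 73164 / 73479 × 100 = 99.5713
Fisher = √(L × P) = √(99.6224 × 99.5713) = 99.5968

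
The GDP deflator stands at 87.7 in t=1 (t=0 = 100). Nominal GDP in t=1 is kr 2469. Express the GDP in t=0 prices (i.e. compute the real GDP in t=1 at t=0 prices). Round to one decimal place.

Real = Nominal ÷ (Index/100) = 2469 ÷ (87.7/100)
     = 2469 ÷ 0.877 = 2815.2794

2815.3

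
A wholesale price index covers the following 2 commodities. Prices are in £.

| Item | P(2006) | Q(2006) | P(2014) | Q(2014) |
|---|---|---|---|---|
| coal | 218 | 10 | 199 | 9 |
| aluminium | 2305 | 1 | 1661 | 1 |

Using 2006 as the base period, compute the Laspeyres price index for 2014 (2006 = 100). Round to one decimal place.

Laspeyres price index uses base-period quantities as weights.
ΣP(2014)·Q(2006) = 199×10 + 1661×1 = 1990 + 1661 = 3651
ΣP(2006)·Q(2006) = 218×10 + 2305×1 = 2180 + 2305 = 4485
Index = 3651 / 4485 × 100 = 81.4047

81.4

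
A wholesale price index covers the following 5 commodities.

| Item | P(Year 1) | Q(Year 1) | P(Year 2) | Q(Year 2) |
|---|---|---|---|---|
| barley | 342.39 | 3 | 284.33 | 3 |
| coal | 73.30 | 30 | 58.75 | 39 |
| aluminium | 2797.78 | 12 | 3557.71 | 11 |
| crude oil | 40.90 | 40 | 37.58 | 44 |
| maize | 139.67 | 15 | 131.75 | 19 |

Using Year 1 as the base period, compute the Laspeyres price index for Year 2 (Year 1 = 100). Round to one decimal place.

120.4

Laspeyres price index uses base-period quantities as weights.
ΣP(Year 2)·Q(Year 1) = 284.33×3 + 58.75×30 + 3557.71×12 + 37.58×40 + 131.75×15 = 852.99 + 1762.5 + 42692.52 + 1503.2 + 1976.25 = 48787.46
ΣP(Year 1)·Q(Year 1) = 342.39×3 + 73.30×30 + 2797.78×12 + 40.90×40 + 139.67×15 = 1027.17 + 2199 + 33573.36 + 1636 + 2095.05 = 40530.58
Index = 48787.46 / 40530.58 × 100 = 120.3720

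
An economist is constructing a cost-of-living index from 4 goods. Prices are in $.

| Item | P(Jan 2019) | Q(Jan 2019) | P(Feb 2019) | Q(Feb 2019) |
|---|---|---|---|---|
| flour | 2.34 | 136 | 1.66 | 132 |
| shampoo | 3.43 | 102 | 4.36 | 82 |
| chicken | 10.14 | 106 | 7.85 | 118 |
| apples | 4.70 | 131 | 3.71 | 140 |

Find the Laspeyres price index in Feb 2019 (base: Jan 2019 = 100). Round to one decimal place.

84.3

Laspeyres price index uses base-period quantities as weights.
ΣP(Feb 2019)·Q(Jan 2019) = 1.66×136 + 4.36×102 + 7.85×106 + 3.71×131 = 225.76 + 444.72 + 832.1 + 486.01 = 1988.59
ΣP(Jan 2019)·Q(Jan 2019) = 2.34×136 + 3.43×102 + 10.14×106 + 4.70×131 = 318.24 + 349.86 + 1074.84 + 615.7 = 2358.64
Index = 1988.59 / 2358.64 × 100 = 84.3109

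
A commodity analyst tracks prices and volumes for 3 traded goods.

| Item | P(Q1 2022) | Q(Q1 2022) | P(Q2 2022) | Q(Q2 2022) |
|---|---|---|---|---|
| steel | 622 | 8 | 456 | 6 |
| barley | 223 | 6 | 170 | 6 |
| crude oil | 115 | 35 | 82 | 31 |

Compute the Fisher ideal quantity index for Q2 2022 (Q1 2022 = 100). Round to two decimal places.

83.53

Laspeyres component (base-period weights):
ΣP(Q1 2022)Q(Q2 2022) = 622×6 + 223×6 + 115×31 = 3732 + 1338 + 3565 = 8635
ΣP(Q1 2022)Q(Q1 2022) = 622×8 + 223×6 + 115×35 = 4976 + 1338 + 4025 = 10339
L = 8635 / 10339 × 100 = 83.5187
Paasche component (current-period weights):
ΣP(Q2 2022)Q(Q2 2022) = 456×6 + 170×6 + 82×31 = 2736 + 1020 + 2542 = 6298
ΣP(Q2 2022)Q(Q1 2022) = 456×8 + 170×6 + 82×35 = 3648 + 1020 + 2870 = 7538
P = 6298 / 7538 × 100 = 83.5500
Fisher = √(L × P) = √(83.5187 × 83.5500) = 83.5344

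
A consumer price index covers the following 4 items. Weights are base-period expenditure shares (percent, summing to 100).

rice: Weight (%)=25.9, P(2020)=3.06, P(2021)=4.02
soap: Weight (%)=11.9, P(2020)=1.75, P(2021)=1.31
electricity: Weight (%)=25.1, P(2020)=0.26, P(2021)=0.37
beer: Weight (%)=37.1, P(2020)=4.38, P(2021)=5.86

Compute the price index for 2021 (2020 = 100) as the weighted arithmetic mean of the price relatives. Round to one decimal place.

rice: 25.9 × (4.02/3.06) = 25.9 × 1.313725 = 34.0255
soap: 11.9 × (1.31/1.75) = 11.9 × 0.748571 = 8.9080
electricity: 25.1 × (0.37/0.26) = 25.1 × 1.423077 = 35.7192
beer: 37.1 × (5.86/4.38) = 37.1 × 1.337900 = 49.6361
Index = Σ wᵢ·(p₁ᵢ/p₀ᵢ) = 34.0255 + 8.9080 + 35.7192 + 49.6361 = 128.2888

128.3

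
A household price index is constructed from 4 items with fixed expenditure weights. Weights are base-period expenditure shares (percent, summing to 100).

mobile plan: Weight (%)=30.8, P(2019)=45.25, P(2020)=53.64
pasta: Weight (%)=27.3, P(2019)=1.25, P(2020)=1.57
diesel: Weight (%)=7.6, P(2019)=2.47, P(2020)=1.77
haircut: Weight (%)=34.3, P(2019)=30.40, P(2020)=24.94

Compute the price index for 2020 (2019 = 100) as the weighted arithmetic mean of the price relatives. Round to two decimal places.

mobile plan: 30.8 × (53.64/45.25) = 30.8 × 1.185414 = 36.5108
pasta: 27.3 × (1.57/1.25) = 27.3 × 1.256000 = 34.2888
diesel: 7.6 × (1.77/2.47) = 7.6 × 0.716599 = 5.4462
haircut: 34.3 × (24.94/30.40) = 34.3 × 0.820395 = 28.1395
Index = Σ wᵢ·(p₁ᵢ/p₀ᵢ) = 36.5108 + 34.2888 + 5.4462 + 28.1395 = 104.3853

104.39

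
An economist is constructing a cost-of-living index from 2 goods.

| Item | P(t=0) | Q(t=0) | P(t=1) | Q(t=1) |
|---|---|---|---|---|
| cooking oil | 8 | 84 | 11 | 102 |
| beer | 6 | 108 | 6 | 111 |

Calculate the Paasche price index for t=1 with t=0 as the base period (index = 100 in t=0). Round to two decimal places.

Paasche price index uses current-period quantities as weights.
ΣP(t=1)·Q(t=1) = 11×102 + 6×111 = 1122 + 666 = 1788
ΣP(t=0)·Q(t=1) = 8×102 + 6×111 = 816 + 666 = 1482
Index = 1788 / 1482 × 100 = 120.6478

120.65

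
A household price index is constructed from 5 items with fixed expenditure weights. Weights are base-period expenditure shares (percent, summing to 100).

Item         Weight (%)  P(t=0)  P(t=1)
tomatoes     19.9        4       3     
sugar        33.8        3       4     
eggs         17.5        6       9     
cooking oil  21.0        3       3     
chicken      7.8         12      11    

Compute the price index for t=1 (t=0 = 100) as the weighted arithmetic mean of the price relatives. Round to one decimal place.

tomatoes: 19.9 × (3/4) = 19.9 × 0.750000 = 14.9250
sugar: 33.8 × (4/3) = 33.8 × 1.333333 = 45.0667
eggs: 17.5 × (9/6) = 17.5 × 1.500000 = 26.2500
cooking oil: 21.0 × (3/3) = 21.0 × 1.000000 = 21.0000
chicken: 7.8 × (11/12) = 7.8 × 0.916667 = 7.1500
Index = Σ wᵢ·(p₁ᵢ/p₀ᵢ) = 14.9250 + 45.0667 + 26.2500 + 21.0000 + 7.1500 = 114.3917

114.4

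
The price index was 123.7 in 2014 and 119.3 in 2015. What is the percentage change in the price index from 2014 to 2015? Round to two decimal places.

-3.56%

Change = (119.3 − 123.7) / 123.7 × 100
       = -4.4 / 123.7 × 100 = -3.5570%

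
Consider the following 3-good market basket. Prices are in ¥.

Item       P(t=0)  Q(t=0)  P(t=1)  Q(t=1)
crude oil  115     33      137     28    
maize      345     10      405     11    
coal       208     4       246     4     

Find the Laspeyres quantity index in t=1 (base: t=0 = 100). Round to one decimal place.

97.2

Laspeyres quantity index uses base-period prices as weights.
ΣP(t=0)·Q(t=1) = 115×28 + 345×11 + 208×4 = 3220 + 3795 + 832 = 7847
ΣP(t=0)·Q(t=0) = 115×33 + 345×10 + 208×4 = 3795 + 3450 + 832 = 8077
Index = 7847 / 8077 × 100 = 97.1524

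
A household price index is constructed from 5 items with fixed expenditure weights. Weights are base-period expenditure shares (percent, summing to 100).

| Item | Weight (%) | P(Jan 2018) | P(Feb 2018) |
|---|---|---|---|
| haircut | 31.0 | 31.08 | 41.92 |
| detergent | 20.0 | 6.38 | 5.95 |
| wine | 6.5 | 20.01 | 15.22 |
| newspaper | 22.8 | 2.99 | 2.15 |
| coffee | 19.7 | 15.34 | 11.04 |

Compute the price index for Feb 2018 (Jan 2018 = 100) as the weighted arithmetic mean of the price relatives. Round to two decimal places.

haircut: 31.0 × (41.92/31.08) = 31.0 × 1.348777 = 41.8121
detergent: 20.0 × (5.95/6.38) = 20.0 × 0.932602 = 18.6520
wine: 6.5 × (15.22/20.01) = 6.5 × 0.760620 = 4.9440
newspaper: 22.8 × (2.15/2.99) = 22.8 × 0.719064 = 16.3946
coffee: 19.7 × (11.04/15.34) = 19.7 × 0.719687 = 14.1778
Index = Σ wᵢ·(p₁ᵢ/p₀ᵢ) = 41.8121 + 18.6520 + 4.9440 + 16.3946 + 14.1778 = 95.9806

95.98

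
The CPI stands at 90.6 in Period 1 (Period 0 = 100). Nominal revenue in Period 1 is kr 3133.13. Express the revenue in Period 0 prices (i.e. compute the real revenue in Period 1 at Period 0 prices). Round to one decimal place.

Real = Nominal ÷ (Index/100) = 3133.13 ÷ (90.6/100)
     = 3133.13 ÷ 0.906 = 3458.2009

3458.2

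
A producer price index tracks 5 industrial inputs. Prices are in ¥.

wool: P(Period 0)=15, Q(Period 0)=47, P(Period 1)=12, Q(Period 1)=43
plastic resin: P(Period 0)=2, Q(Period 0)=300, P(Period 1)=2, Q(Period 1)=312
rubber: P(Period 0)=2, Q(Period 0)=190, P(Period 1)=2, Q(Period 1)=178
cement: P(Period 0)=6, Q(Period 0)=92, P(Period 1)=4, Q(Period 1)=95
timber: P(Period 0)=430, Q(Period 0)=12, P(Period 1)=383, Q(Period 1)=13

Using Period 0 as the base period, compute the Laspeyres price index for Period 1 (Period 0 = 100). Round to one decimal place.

88.0

Laspeyres price index uses base-period quantities as weights.
ΣP(Period 1)·Q(Period 0) = 12×47 + 2×300 + 2×190 + 4×92 + 383×12 = 564 + 600 + 380 + 368 + 4596 = 6508
ΣP(Period 0)·Q(Period 0) = 15×47 + 2×300 + 2×190 + 6×92 + 430×12 = 705 + 600 + 380 + 552 + 5160 = 7397
Index = 6508 / 7397 × 100 = 87.9816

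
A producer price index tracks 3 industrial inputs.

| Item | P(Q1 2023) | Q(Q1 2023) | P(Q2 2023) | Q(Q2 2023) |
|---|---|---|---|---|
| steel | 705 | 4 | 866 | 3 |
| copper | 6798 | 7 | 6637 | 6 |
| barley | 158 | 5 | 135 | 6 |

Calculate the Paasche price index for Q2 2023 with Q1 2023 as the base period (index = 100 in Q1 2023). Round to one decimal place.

Paasche price index uses current-period quantities as weights.
ΣP(Q2 2023)·Q(Q2 2023) = 866×3 + 6637×6 + 135×6 = 2598 + 39822 + 810 = 43230
ΣP(Q1 2023)·Q(Q2 2023) = 705×3 + 6798×6 + 158×6 = 2115 + 40788 + 948 = 43851
Index = 43230 / 43851 × 100 = 98.5838

98.6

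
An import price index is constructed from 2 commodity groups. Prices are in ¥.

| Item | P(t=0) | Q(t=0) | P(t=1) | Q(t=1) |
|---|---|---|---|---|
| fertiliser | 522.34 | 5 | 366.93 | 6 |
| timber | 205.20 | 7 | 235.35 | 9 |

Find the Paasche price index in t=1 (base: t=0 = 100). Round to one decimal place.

86.7

Paasche price index uses current-period quantities as weights.
ΣP(t=1)·Q(t=1) = 366.93×6 + 235.35×9 = 2201.58 + 2118.15 = 4319.73
ΣP(t=0)·Q(t=1) = 522.34×6 + 205.20×9 = 3134.04 + 1846.8 = 4980.84
Index = 4319.73 / 4980.84 × 100 = 86.7269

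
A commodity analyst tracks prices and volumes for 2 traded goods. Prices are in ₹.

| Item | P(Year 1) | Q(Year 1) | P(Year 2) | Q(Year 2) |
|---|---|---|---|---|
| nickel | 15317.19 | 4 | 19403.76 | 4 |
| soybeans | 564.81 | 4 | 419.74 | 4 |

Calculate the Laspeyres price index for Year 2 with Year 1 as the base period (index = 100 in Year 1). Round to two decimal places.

124.82

Laspeyres price index uses base-period quantities as weights.
ΣP(Year 2)·Q(Year 1) = 19403.76×4 + 419.74×4 = 77615.04 + 1678.96 = 79294
ΣP(Year 1)·Q(Year 1) = 15317.19×4 + 564.81×4 = 61268.76 + 2259.24 = 63528
Index = 79294 / 63528 × 100 = 124.8174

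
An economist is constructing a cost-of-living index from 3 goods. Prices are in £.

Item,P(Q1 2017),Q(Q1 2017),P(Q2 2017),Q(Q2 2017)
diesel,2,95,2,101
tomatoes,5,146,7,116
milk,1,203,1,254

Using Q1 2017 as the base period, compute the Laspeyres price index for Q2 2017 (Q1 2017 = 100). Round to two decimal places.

Laspeyres price index uses base-period quantities as weights.
ΣP(Q2 2017)·Q(Q1 2017) = 2×95 + 7×146 + 1×203 = 190 + 1022 + 203 = 1415
ΣP(Q1 2017)·Q(Q1 2017) = 2×95 + 5×146 + 1×203 = 190 + 730 + 203 = 1123
Index = 1415 / 1123 × 100 = 126.0018

126.00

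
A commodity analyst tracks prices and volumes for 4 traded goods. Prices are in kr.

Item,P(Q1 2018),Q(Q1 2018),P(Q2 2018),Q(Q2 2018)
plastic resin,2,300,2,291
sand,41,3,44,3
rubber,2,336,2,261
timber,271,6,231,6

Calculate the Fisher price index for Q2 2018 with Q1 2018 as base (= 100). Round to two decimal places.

Laspeyres component (base-period weights):
ΣP(Q2 2018)Q(Q1 2018) = 2×300 + 44×3 + 2×336 + 231×6 = 600 + 132 + 672 + 1386 = 2790
ΣP(Q1 2018)Q(Q1 2018) = 2×300 + 41×3 + 2×336 + 271×6 = 600 + 123 + 672 + 1626 = 3021
L = 2790 / 3021 × 100 = 92.3535
Paasche component (current-period weights):
ΣP(Q2 2018)Q(Q2 2018) = 2×291 + 44×3 + 2×261 + 231×6 = 582 + 132 + 522 + 1386 = 2622
ΣP(Q1 2018)Q(Q2 2018) = 2×291 + 41×3 + 2×261 + 271×6 = 582 + 123 + 522 + 1626 = 2853
P = 2622 / 2853 × 100 = 91.9033
Fisher = √(L × P) = √(92.3535 × 91.9033) = 92.1281

92.13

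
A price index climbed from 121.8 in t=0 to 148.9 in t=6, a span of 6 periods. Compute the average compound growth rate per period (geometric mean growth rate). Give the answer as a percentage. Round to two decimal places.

3.40%

Growth factor = (148.9/121.8)^(1/6) = (1.222496)^(1/6) = 1.034049
Growth rate = 1.034049 − 1 = 0.034049 = 3.4049%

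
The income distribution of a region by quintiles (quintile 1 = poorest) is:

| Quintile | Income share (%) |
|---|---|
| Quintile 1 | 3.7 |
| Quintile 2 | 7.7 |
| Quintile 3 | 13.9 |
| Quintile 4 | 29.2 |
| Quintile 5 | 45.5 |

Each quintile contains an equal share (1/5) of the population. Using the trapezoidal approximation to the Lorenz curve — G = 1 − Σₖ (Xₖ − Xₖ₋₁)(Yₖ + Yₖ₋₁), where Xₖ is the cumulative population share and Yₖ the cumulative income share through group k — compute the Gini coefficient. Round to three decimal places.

Cumulative income shares Yₖ: 0.0370, 0.1140, 0.2530, 0.5450, 1.0000
Σ (Xₖ−Xₖ₋₁)(Yₖ+Yₖ₋₁) = (1/5)(0.0370+0.0000) + (1/5)(0.1140+0.0370) + (1/5)(0.2530+0.1140) + (1/5)(0.5450+0.2530) + (1/5)(1.0000+0.5450)
  = 0.0074 + 0.0302 + 0.0734 + 0.1596 + 0.3090 = 0.5796
G = 1 − 0.5796 = 0.4204

0.420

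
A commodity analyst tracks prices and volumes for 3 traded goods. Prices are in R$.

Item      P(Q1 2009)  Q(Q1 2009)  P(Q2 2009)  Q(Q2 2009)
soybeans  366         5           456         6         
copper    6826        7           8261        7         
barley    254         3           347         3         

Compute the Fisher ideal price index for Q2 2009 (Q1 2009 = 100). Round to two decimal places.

121.40

Laspeyres component (base-period weights):
ΣP(Q2 2009)Q(Q1 2009) = 456×5 + 8261×7 + 347×3 = 2280 + 57827 + 1041 = 61148
ΣP(Q1 2009)Q(Q1 2009) = 366×5 + 6826×7 + 254×3 = 1830 + 47782 + 762 = 50374
L = 61148 / 50374 × 100 = 121.3880
Paasche component (current-period weights):
ΣP(Q2 2009)Q(Q2 2009) = 456×6 + 8261×7 + 347×3 = 2736 + 57827 + 1041 = 61604
ΣP(Q1 2009)Q(Q2 2009) = 366×6 + 6826×7 + 254×3 = 2196 + 47782 + 762 = 50740
P = 61604 / 50740 × 100 = 121.4111
Fisher = √(L × P) = √(121.3880 × 121.4111) = 121.3996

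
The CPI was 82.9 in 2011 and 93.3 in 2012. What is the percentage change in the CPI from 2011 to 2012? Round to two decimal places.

12.55%

Change = (93.3 − 82.9) / 82.9 × 100
       = 10.4 / 82.9 × 100 = 12.5452%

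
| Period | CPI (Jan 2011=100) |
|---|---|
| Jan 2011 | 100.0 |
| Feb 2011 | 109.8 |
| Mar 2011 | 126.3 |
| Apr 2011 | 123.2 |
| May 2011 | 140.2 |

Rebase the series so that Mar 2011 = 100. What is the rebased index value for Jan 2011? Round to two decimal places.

Rebased(Jan 2011) = 100.0 / 126.3 × 100 = 79.1766

79.18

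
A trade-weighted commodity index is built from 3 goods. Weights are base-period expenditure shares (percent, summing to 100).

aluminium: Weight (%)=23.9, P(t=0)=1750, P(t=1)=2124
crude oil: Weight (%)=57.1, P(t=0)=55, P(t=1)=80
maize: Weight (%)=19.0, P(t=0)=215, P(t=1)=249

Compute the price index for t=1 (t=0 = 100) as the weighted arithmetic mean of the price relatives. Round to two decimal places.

aluminium: 23.9 × (2124/1750) = 23.9 × 1.213714 = 29.0078
crude oil: 57.1 × (80/55) = 57.1 × 1.454545 = 83.0545
maize: 19.0 × (249/215) = 19.0 × 1.158140 = 22.0047
Index = Σ wᵢ·(p₁ᵢ/p₀ᵢ) = 29.0078 + 83.0545 + 22.0047 = 134.0670

134.07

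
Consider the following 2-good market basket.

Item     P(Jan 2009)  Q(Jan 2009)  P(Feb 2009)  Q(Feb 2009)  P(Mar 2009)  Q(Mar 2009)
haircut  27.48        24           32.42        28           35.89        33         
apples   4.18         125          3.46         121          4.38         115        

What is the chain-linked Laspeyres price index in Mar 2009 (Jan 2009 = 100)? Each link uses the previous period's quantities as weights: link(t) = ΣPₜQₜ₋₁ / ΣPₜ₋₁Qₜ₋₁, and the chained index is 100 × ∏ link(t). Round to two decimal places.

118.51

Link Jan 2009→Feb 2009:
ΣP(Feb 2009)Q(Jan 2009) = 32.42×24 + 3.46×125 = 778.08 + 432.5 = 1210.58
ΣP(Jan 2009)Q(Jan 2009) = 27.48×24 + 4.18×125 = 659.52 + 522.5 = 1182.02
link = 1210.58/1182.02 = 1.024162
Link Feb 2009→Mar 2009:
ΣP(Mar 2009)Q(Feb 2009) = 35.89×28 + 4.38×121 = 1004.92 + 529.98 = 1534.9
ΣP(Feb 2009)Q(Feb 2009) = 32.42×28 + 3.46×121 = 907.76 + 418.66 = 1326.42
link = 1534.9/1326.42 = 1.157175
Chained index = 100 × 1.024162 × 1.157175 = 118.5135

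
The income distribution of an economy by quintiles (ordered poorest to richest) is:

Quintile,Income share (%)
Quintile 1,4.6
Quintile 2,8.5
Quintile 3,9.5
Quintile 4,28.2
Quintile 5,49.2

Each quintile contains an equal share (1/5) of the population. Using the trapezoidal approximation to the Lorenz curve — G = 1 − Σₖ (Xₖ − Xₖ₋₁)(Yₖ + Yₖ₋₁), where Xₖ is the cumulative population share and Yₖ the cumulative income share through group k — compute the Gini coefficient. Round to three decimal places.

0.436

Cumulative income shares Yₖ: 0.0460, 0.1310, 0.2260, 0.5080, 1.0000
Σ (Xₖ−Xₖ₋₁)(Yₖ+Yₖ₋₁) = (1/5)(0.0460+0.0000) + (1/5)(0.1310+0.0460) + (1/5)(0.2260+0.1310) + (1/5)(0.5080+0.2260) + (1/5)(1.0000+0.5080)
  = 0.0092 + 0.0354 + 0.0714 + 0.1468 + 0.3016 = 0.5644
G = 1 − 0.5644 = 0.4356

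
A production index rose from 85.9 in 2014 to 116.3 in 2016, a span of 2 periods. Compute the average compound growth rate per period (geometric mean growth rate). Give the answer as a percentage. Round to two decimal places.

16.36%

Growth factor = (116.3/85.9)^(1/2) = (1.353900)^(1/2) = 1.163572
Growth rate = 1.163572 − 1 = 0.163572 = 16.3572%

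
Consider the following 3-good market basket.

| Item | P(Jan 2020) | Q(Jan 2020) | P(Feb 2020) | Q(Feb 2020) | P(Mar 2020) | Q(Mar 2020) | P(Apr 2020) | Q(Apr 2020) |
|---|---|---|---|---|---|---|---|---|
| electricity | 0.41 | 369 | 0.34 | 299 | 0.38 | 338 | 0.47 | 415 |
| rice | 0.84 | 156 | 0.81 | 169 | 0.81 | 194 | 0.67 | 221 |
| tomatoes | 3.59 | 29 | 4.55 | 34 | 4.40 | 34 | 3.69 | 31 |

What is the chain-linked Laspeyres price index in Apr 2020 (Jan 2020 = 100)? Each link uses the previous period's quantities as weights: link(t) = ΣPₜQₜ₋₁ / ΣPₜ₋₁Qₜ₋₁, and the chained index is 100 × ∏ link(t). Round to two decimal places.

96.19

Link Jan 2020→Feb 2020:
ΣP(Feb 2020)Q(Jan 2020) = 0.34×369 + 0.81×156 + 4.55×29 = 125.46 + 126.36 + 131.95 = 383.77
ΣP(Jan 2020)Q(Jan 2020) = 0.41×369 + 0.84×156 + 3.59×29 = 151.29 + 131.04 + 104.11 = 386.44
link = 383.77/386.44 = 0.993091
Link Feb 2020→Mar 2020:
ΣP(Mar 2020)Q(Feb 2020) = 0.38×299 + 0.81×169 + 4.40×34 = 113.62 + 136.89 + 149.6 = 400.11
ΣP(Feb 2020)Q(Feb 2020) = 0.34×299 + 0.81×169 + 4.55×34 = 101.66 + 136.89 + 154.7 = 393.25
link = 400.11/393.25 = 1.017444
Link Mar 2020→Apr 2020:
ΣP(Apr 2020)Q(Mar 2020) = 0.47×338 + 0.67×194 + 3.69×34 = 158.86 + 129.98 + 125.46 = 414.3
ΣP(Mar 2020)Q(Mar 2020) = 0.38×338 + 0.81×194 + 4.40×34 = 128.44 + 157.14 + 149.6 = 435.18
link = 414.3/435.18 = 0.952020
Chained index = 100 × 0.993091 × 1.017444 × 0.952020 = 96.1935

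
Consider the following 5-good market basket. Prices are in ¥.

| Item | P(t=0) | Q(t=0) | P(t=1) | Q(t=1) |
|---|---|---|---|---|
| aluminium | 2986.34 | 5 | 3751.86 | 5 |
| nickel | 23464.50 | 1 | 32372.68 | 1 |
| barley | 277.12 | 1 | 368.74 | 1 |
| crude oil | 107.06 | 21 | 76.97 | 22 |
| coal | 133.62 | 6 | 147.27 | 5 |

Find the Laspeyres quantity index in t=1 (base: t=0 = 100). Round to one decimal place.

99.9

Laspeyres quantity index uses base-period prices as weights.
ΣP(t=0)·Q(t=1) = 2986.34×5 + 23464.50×1 + 277.12×1 + 107.06×22 + 133.62×5 = 14931.7 + 23464.5 + 277.12 + 2355.32 + 668.1 = 41696.74
ΣP(t=0)·Q(t=0) = 2986.34×5 + 23464.50×1 + 277.12×1 + 107.06×21 + 133.62×6 = 14931.7 + 23464.5 + 277.12 + 2248.26 + 801.72 = 41723.3
Index = 41696.74 / 41723.3 × 100 = 99.9363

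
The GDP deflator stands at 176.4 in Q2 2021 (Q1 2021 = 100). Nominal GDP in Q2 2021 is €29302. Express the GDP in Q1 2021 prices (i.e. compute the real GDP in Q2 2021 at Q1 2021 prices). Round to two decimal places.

Real = Nominal ÷ (Index/100) = 29302 ÷ (176.4/100)
     = 29302 ÷ 1.764 = 16611.1111

16611.11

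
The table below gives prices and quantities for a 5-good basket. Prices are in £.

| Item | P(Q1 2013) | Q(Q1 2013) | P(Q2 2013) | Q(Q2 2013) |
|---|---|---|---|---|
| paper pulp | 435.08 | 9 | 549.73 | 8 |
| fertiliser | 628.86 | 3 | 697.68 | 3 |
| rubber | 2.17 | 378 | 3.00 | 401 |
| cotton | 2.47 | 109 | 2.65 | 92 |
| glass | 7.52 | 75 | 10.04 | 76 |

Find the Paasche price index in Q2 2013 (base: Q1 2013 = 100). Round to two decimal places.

Paasche price index uses current-period quantities as weights.
ΣP(Q2 2013)·Q(Q2 2013) = 549.73×8 + 697.68×3 + 3.00×401 + 2.65×92 + 10.04×76 = 4397.84 + 2093.04 + 1203 + 243.8 + 763.04 = 8700.72
ΣP(Q1 2013)·Q(Q2 2013) = 435.08×8 + 628.86×3 + 2.17×401 + 2.47×92 + 7.52×76 = 3480.64 + 1886.58 + 870.17 + 227.24 + 571.52 = 7036.15
Index = 8700.72 / 7036.15 × 100 = 123.6574

123.66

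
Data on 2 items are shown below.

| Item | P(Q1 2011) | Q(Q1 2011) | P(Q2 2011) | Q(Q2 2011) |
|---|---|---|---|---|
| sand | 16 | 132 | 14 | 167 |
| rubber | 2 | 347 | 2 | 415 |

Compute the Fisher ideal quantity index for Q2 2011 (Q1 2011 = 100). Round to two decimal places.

Laspeyres component (base-period weights):
ΣP(Q1 2011)Q(Q2 2011) = 16×167 + 2×415 = 2672 + 830 = 3502
ΣP(Q1 2011)Q(Q1 2011) = 16×132 + 2×347 = 2112 + 694 = 2806
L = 3502 / 2806 × 100 = 124.8040
Paasche component (current-period weights):
ΣP(Q2 2011)Q(Q2 2011) = 14×167 + 2×415 = 2338 + 830 = 3168
ΣP(Q2 2011)Q(Q1 2011) = 14×132 + 2×347 = 1848 + 694 = 2542
P = 3168 / 2542 × 100 = 124.6263
Fisher = √(L × P) = √(124.8040 × 124.6263) = 124.7151

124.72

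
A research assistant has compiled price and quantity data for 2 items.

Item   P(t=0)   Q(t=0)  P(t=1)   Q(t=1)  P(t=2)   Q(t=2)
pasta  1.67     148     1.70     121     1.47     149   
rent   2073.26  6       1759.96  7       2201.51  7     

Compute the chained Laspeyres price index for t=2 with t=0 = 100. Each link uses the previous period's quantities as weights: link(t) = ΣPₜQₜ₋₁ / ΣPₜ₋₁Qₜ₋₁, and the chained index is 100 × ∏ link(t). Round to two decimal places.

Link t=0→t=1:
ΣP(t=1)Q(t=0) = 1.70×148 + 1759.96×6 = 251.6 + 10559.76 = 10811.36
ΣP(t=0)Q(t=0) = 1.67×148 + 2073.26×6 = 247.16 + 12439.56 = 12686.72
link = 10811.36/12686.72 = 0.852179
Link t=1→t=2:
ΣP(t=2)Q(t=1) = 1.47×121 + 2201.51×7 = 177.87 + 15410.57 = 15588.44
ΣP(t=1)Q(t=1) = 1.70×121 + 1759.96×7 = 205.7 + 12319.72 = 12525.42
link = 15588.44/12525.42 = 1.244544
Chained index = 100 × 0.852179 × 1.244544 = 106.0575

106.06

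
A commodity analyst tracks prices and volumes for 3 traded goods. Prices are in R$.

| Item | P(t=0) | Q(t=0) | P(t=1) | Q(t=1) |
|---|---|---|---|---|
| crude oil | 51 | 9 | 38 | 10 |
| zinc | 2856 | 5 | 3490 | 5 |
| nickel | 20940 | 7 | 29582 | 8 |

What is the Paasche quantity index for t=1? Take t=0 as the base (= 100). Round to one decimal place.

113.2

Paasche quantity index uses current-period prices as weights.
ΣP(t=1)·Q(t=1) = 38×10 + 3490×5 + 29582×8 = 380 + 17450 + 236656 = 254486
ΣP(t=1)·Q(t=0) = 38×9 + 3490×5 + 29582×7 = 342 + 17450 + 207074 = 224866
Index = 254486 / 224866 × 100 = 113.1723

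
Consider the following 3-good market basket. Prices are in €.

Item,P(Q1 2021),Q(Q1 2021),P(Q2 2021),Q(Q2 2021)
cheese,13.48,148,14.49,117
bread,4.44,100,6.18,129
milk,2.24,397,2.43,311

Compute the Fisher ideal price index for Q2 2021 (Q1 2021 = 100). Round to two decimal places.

113.04

Laspeyres component (base-period weights):
ΣP(Q2 2021)Q(Q1 2021) = 14.49×148 + 6.18×100 + 2.43×397 = 2144.52 + 618 + 964.71 = 3727.23
ΣP(Q1 2021)Q(Q1 2021) = 13.48×148 + 4.44×100 + 2.24×397 = 1995.04 + 444 + 889.28 = 3328.32
L = 3727.23 / 3328.32 × 100 = 111.9853
Paasche component (current-period weights):
ΣP(Q2 2021)Q(Q2 2021) = 14.49×117 + 6.18×129 + 2.43×311 = 1695.33 + 797.22 + 755.73 = 3248.28
ΣP(Q1 2021)Q(Q2 2021) = 13.48×117 + 4.44×129 + 2.24×311 = 1577.16 + 572.76 + 696.64 = 2846.56
P = 3248.28 / 2846.56 × 100 = 114.1125
Fisher = √(L × P) = √(111.9853 × 114.1125) = 113.0439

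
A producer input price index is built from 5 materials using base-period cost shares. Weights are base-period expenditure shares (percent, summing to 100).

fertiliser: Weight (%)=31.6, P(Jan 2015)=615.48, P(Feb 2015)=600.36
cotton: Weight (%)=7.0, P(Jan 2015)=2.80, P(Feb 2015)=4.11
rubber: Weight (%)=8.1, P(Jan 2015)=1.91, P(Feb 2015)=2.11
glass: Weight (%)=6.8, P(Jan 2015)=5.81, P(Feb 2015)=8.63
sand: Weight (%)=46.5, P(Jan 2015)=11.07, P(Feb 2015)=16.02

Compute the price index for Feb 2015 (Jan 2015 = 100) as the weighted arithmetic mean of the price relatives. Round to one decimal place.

fertiliser: 31.6 × (600.36/615.48) = 31.6 × 0.975434 = 30.8237
cotton: 7.0 × (4.11/2.80) = 7.0 × 1.467857 = 10.2750
rubber: 8.1 × (2.11/1.91) = 8.1 × 1.104712 = 8.9482
glass: 6.8 × (8.63/5.81) = 6.8 × 1.485370 = 10.1005
sand: 46.5 × (16.02/11.07) = 46.5 × 1.447154 = 67.2927
Index = Σ wᵢ·(p₁ᵢ/p₀ᵢ) = 30.8237 + 10.2750 + 8.9482 + 10.1005 + 67.2927 = 127.4401

127.4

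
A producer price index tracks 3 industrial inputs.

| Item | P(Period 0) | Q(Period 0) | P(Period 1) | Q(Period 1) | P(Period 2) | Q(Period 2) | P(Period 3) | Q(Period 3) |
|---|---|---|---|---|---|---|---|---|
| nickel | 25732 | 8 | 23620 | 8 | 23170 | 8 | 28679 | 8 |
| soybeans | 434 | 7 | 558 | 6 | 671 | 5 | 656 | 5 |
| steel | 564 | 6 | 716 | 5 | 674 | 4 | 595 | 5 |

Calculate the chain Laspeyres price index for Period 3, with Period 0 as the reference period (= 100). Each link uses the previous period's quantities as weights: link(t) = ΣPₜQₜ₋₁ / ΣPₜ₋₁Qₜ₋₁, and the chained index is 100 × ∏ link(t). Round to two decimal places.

Link Period 0→Period 1:
ΣP(Period 1)Q(Period 0) = 23620×8 + 558×7 + 716×6 = 188960 + 3906 + 4296 = 197162
ΣP(Period 0)Q(Period 0) = 25732×8 + 434×7 + 564×6 = 205856 + 3038 + 3384 = 212278
link = 197162/212278 = 0.928791
Link Period 1→Period 2:
ΣP(Period 2)Q(Period 1) = 23170×8 + 671×6 + 674×5 = 185360 + 4026 + 3370 = 192756
ΣP(Period 1)Q(Period 1) = 23620×8 + 558×6 + 716×5 = 188960 + 3348 + 3580 = 195888
link = 192756/195888 = 0.984011
Link Period 2→Period 3:
ΣP(Period 3)Q(Period 2) = 28679×8 + 656×5 + 595×4 = 229432 + 3280 + 2380 = 235092
ΣP(Period 2)Q(Period 2) = 23170×8 + 671×5 + 674×4 = 185360 + 3355 + 2696 = 191411
link = 235092/191411 = 1.228205
Chained index = 100 × 0.928791 × 0.984011 × 1.228205 = 112.2508

112.25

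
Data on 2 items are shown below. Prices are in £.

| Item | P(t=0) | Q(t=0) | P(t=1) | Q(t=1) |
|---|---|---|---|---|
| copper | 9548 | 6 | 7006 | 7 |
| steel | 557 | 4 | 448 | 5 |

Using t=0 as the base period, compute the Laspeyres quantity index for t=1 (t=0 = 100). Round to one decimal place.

117.0

Laspeyres quantity index uses base-period prices as weights.
ΣP(t=0)·Q(t=1) = 9548×7 + 557×5 = 66836 + 2785 = 69621
ΣP(t=0)·Q(t=0) = 9548×6 + 557×4 = 57288 + 2228 = 59516
Index = 69621 / 59516 × 100 = 116.9786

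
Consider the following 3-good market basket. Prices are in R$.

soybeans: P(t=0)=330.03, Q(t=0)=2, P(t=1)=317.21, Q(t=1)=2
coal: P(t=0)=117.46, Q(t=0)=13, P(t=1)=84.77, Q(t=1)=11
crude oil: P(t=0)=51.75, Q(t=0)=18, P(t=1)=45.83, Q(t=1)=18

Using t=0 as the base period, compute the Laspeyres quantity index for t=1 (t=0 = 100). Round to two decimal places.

92.47

Laspeyres quantity index uses base-period prices as weights.
ΣP(t=0)·Q(t=1) = 330.03×2 + 117.46×11 + 51.75×18 = 660.06 + 1292.06 + 931.5 = 2883.62
ΣP(t=0)·Q(t=0) = 330.03×2 + 117.46×13 + 51.75×18 = 660.06 + 1526.98 + 931.5 = 3118.54
Index = 2883.62 / 3118.54 × 100 = 92.4670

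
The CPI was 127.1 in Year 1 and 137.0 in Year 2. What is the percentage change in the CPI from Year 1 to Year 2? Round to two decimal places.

Change = (137.0 − 127.1) / 127.1 × 100
       = 9.9 / 127.1 × 100 = 7.7891%

7.79%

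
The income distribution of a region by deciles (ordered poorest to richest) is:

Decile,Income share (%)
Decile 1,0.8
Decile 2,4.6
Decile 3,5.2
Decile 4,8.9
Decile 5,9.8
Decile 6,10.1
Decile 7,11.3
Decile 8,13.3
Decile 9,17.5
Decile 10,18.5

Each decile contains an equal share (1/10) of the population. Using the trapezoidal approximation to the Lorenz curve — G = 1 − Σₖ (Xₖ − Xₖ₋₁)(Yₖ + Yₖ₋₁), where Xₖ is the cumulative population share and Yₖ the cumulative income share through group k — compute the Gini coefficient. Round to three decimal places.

Cumulative income shares Yₖ: 0.0080, 0.0540, 0.1060, 0.1950, 0.2930, 0.3940, 0.5070, 0.6400, 0.8150, 1.0000
Σ (Xₖ−Xₖ₋₁)(Yₖ+Yₖ₋₁) = (1/10)(0.0080+0.0000) + (1/10)(0.0540+0.0080) + (1/10)(0.1060+0.0540) + (1/10)(0.1950+0.1060) + (1/10)(0.2930+0.1950) + (1/10)(0.3940+0.2930) + (1/10)(0.5070+0.3940) + (1/10)(0.6400+0.5070) + (1/10)(0.8150+0.6400) + (1/10)(1.0000+0.8150)
  = 0.0008 + 0.0062 + 0.0160 + 0.0301 + 0.0488 + 0.0687 + 0.0901 + 0.1147 + 0.1455 + 0.1815 = 0.7024
G = 1 − 0.7024 = 0.2976

0.298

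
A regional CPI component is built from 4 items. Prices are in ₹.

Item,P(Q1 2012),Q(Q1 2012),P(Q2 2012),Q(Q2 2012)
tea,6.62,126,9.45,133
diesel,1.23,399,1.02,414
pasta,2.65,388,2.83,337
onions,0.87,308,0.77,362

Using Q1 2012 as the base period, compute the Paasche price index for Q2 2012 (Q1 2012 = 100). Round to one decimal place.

112.1

Paasche price index uses current-period quantities as weights.
ΣP(Q2 2012)·Q(Q2 2012) = 9.45×133 + 1.02×414 + 2.83×337 + 0.77×362 = 1256.85 + 422.28 + 953.71 + 278.74 = 2911.58
ΣP(Q1 2012)·Q(Q2 2012) = 6.62×133 + 1.23×414 + 2.65×337 + 0.87×362 = 880.46 + 509.22 + 893.05 + 314.94 = 2597.67
Index = 2911.58 / 2597.67 × 100 = 112.0843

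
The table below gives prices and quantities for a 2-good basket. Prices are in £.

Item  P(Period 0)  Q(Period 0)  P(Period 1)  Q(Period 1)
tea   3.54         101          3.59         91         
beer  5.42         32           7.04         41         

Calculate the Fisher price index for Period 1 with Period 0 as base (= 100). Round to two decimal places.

111.87

Laspeyres component (base-period weights):
ΣP(Period 1)Q(Period 0) = 3.59×101 + 7.04×32 = 362.59 + 225.28 = 587.87
ΣP(Period 0)Q(Period 0) = 3.54×101 + 5.42×32 = 357.54 + 173.44 = 530.98
L = 587.87 / 530.98 × 100 = 110.7142
Paasche component (current-period weights):
ΣP(Period 1)Q(Period 1) = 3.59×91 + 7.04×41 = 326.69 + 288.64 = 615.33
ΣP(Period 0)Q(Period 1) = 3.54×91 + 5.42×41 = 322.14 + 222.22 = 544.36
P = 615.33 / 544.36 × 100 = 113.0373
Fisher = √(L × P) = √(110.7142 × 113.0373) = 111.8697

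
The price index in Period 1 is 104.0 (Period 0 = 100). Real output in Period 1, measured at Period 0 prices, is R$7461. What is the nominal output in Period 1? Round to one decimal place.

7759.4

Nominal = Real × (Index/100) = 7461 × (104.0/100)
        = 7461 × 1.040 = 7759.4400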